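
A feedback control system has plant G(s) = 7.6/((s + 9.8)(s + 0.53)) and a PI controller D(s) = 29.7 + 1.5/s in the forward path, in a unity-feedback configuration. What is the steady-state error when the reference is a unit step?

The open loop D(s)G(s) has a pole at the origin (type 1), so the static position error constant is infinite and e_ss = 1/(1+∞) = 0.

0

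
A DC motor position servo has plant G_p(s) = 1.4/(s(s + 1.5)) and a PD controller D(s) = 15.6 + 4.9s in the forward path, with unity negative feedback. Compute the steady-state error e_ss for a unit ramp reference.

The loop has one pole at the origin (type 1). Velocity error constant K_v = lim_{s→0} s·D(s)G_p(s) = 15.6·1.4/1.5 = 14.56.
Steady-state error to a unit ramp: e_ss = 1/K_v = 0.0687.

0.0687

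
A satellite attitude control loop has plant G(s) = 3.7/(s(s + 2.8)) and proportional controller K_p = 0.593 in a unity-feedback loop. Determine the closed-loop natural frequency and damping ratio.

ω_n = 1.48 rad/s, ζ = 0.945

The closed-loop denominator is s(s+2.8) + 0.593·3.7 = s² + 2.8s + 2.194.
So ω_n² = 2.194 ⇒ ω_n = 1.481 rad/s, and ζ = 2.8/(2ω_n) = 0.945.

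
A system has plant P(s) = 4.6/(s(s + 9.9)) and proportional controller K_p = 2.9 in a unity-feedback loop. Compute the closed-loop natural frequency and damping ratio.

ω_n = 3.65 rad/s, ζ = 1.36

The closed-loop denominator is s(s+9.9) + 2.9·4.6 = s² + 9.9s + 13.34.
So ω_n² = 13.34 ⇒ ω_n = 3.652 rad/s, and ζ = 9.9/(2ω_n) = 1.36.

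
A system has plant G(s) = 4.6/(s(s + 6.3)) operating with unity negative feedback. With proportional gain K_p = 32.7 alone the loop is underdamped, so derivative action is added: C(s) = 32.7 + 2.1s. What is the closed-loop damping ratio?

Forward path: (32.7 + 2.1s)·4.6/(s(s+6.3)). The closed-loop characteristic equation is s² + (6.3 + 4.6·2.1)s + 4.6·32.7 = 0.
That is s² + 15.96s + 150.4 = 0, so ω_n = 12.26 rad/s and ζ = 15.96/(2·12.26) = 0.6507.

ζ = 0.651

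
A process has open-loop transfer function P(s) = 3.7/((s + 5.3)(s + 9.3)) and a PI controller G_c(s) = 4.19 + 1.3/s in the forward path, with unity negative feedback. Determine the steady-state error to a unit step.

0

The open loop G_c(s)P(s) has a pole at the origin (type 1), so the static position error constant is infinite and e_ss = 1/(1+∞) = 0.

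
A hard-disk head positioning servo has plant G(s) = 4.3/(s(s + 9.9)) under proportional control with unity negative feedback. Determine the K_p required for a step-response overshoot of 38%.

From %OS = 100·exp(−πζ/√(1−ζ²)) = 38%, ζ = −ln(0.38)/√(π²+ln²(0.38)) = 0.2943.
Characteristic equation s² + 9.9s + 4.3K_p = 0 gives ζ = 9.9/(2√(4.3K_p)).
Setting ζ = 0.2943: √(4.3K_p) = 9.9/(2·0.2943) = 16.82, so K_p = 282.8/4.3 = 65.8.

K_p = 65.8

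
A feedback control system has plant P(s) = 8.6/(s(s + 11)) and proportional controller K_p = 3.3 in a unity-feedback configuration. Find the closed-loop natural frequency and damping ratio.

ω_n = 5.33 rad/s, ζ = 1.03

1 + K_p·P(s) = 0 gives s² + 11s + 28.38 = 0.
So ω_n² = 28.38 ⇒ ω_n = 5.327 rad/s, and ζ = 11/(2ω_n) = 1.03.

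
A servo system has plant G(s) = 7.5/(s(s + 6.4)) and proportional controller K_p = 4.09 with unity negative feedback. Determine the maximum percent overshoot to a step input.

The closed-loop denominator s² + 6.4s + 30.67 gives ω_n = √30.67 = 5.539 and ζ = 6.4/(2ω_n) = 0.5778.
%OS = 100·exp(−πζ/√(1−ζ²)) = 100·exp(−π·0.5778/√0.6662) = 10.8%.

10.8%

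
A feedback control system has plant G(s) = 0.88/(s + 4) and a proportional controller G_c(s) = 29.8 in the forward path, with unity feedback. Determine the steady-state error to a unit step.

The loop is type 0. Static position error constant K_pos = G_c(0)·G(0) = 29.8·0.22 = 6.556.
Steady-state error to a unit step: e_ss = 1/(1+K_pos) = 1/7.556 = 0.132.

0.132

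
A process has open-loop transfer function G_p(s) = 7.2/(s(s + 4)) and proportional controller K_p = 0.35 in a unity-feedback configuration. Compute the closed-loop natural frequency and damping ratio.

1 + K_p·G_p(s) = 0 gives s² + 4s + 2.52 = 0.
Matching s² + 2ζω_n s + ω_n²: ω_n = √2.52 = 1.587 rad/s and 2ζω_n = 4, so ζ = 4/(2·1.587) = 1.26.

ω_n = 1.59 rad/s, ζ = 1.26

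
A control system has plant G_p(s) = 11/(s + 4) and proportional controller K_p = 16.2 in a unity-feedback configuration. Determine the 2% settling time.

Closed-loop transfer function: T(s) = K_p·G_p(s)/(1 + K_p·G_p(s)) = 178.2/(s + 4 + 178.2) = 178.2/(s + 182.2).
Time constant τ = 1/182.2 = 0.005488 s, so the 2% settling time is about 4τ = 0.022 s.

T_s ≈ 0.022 s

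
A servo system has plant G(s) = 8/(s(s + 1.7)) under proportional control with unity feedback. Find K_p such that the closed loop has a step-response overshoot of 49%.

K_p = 1.84

From %OS = 100·exp(−πζ/√(1−ζ²)) = 49%, ζ = −ln(0.49)/√(π²+ln²(0.49)) = 0.2214.
Characteristic equation s² + 1.7s + 8K_p = 0 gives ζ = 1.7/(2√(8K_p)).
Setting ζ = 0.2214: √(8K_p) = 1.7/(2·0.2214) = 3.839, so K_p = 14.74/8 = 1.84.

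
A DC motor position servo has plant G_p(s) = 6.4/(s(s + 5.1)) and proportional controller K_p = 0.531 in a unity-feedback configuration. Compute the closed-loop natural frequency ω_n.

With unity feedback the closed-loop characteristic equation is s² + 5.1s + 0.531·6.4 = s² + 5.1s + 3.398 = 0.
So ω_n² = 3.398 ⇒ ω_n = 1.843 rad/s, and ζ = 5.1/(2ω_n) = 1.38.

ω_n = 1.84 rad/s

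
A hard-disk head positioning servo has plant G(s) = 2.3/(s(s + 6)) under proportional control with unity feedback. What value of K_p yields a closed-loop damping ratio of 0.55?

K_p = 12.9

Closed-loop characteristic equation: s² + 6s + K_p·2.3 = 0.
So ω_n = √(2.3K_p) and 2ζω_n = 6, giving ζ = 6/(2√(2.3K_p)).
Setting ζ = 0.55: √(2.3K_p) = 6/(2·0.55) = 5.455, so K_p = 29.75/2.3 = 12.9.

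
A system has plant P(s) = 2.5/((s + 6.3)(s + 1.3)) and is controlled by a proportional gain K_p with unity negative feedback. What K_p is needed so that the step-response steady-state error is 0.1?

Steady-state error for a unit step on this type-0 loop is 1/(1 + K_p·P(0)).
P(0) = 0.3053. Require 1/(1 + K_p·0.3053) = 0.1, so 1 + 0.3053·K_p = 10.
K_p = (10 − 1)/0.3053 = 29.5.

K_p = 29.5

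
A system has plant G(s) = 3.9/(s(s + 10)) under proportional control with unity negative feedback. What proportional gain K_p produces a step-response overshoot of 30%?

From %OS = 100·exp(−πζ/√(1−ζ²)) = 30%, ζ = −ln(0.3)/√(π²+ln²(0.3)) = 0.3579.
Characteristic equation s² + 10s + 3.9K_p = 0 gives ζ = 10/(2√(3.9K_p)).
Setting ζ = 0.3579: √(3.9K_p) = 10/(2·0.3579) = 13.97, so K_p = 195.2/3.9 = 50.1.

K_p = 50.1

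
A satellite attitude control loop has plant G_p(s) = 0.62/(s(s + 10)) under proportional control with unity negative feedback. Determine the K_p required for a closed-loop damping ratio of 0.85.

K_p = 55.8

Closed-loop characteristic equation: s² + 10s + K_p·0.62 = 0.
So ω_n = √(0.62K_p) and 2ζω_n = 10, giving ζ = 10/(2√(0.62K_p)).
Setting ζ = 0.85: √(0.62K_p) = 10/(2·0.85) = 5.882, so K_p = 34.6/0.62 = 55.8.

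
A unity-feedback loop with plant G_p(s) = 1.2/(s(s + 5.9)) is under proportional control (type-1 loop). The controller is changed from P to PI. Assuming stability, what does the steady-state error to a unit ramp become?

0

The integrator raises the loop to type 2, so K_v → ∞ and e_ss to a ramp is zero.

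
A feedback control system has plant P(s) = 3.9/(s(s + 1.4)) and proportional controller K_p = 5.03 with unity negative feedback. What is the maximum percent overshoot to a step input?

From 1 + K_pP(s) = 0: s² + 1.4s + 19.62 = 0 ⇒ ω_n = 4.429, ζ = 0.158.
%OS = 100·exp(−πζ/√(1−ζ²)) = 100·exp(−π·0.158/√0.975) = 60.5%.

60.5%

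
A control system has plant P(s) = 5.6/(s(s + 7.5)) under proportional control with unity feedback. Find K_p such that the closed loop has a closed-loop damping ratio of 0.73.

Closed-loop characteristic equation: s² + 7.5s + K_p·5.6 = 0.
So ω_n = √(5.6K_p) and 2ζω_n = 7.5, giving ζ = 7.5/(2√(5.6K_p)).
Setting ζ = 0.73: √(5.6K_p) = 7.5/(2·0.73) = 5.137, so K_p = 26.39/5.6 = 4.71.

K_p = 4.71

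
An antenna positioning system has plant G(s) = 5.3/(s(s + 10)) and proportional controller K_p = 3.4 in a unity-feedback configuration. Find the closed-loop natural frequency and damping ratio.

ω_n = 4.24 rad/s, ζ = 1.18

The closed-loop denominator is s(s+10) + 3.4·5.3 = s² + 10s + 18.02.
So ω_n² = 18.02 ⇒ ω_n = 4.245 rad/s, and ζ = 10/(2ω_n) = 1.18.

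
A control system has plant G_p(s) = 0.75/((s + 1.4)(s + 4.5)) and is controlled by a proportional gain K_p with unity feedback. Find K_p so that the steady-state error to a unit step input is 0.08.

The loop is type 0, so e_ss(step) = 1/(1 + K_pos) with K_pos = K_p·G_p(0).
G_p(0) = 0.119. Require 1/(1 + K_p·0.119) = 0.08, so 1 + 0.119·K_p = 12.5.
K_p = (12.5 − 1)/0.119 = 96.6.

K_p = 96.6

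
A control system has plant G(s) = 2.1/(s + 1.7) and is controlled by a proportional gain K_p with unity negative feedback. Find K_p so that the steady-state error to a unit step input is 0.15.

For a type-0 loop with proportional control, e_ss = 1/(1 + K_p·G(0)).
G(0) = 1.235. Require 1/(1 + K_p·1.235) = 0.15, so 1 + 1.235·K_p = 6.667.
K_p = (6.667 − 1)/1.235 = 4.59.

K_p = 4.59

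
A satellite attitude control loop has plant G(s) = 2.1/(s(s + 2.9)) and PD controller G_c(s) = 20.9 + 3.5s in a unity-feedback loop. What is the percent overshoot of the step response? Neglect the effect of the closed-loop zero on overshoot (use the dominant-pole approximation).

2.16%

Forward path: (20.9 + 3.5s)·2.1/(s(s+2.9)). The closed-loop characteristic equation is s² + (2.9 + 2.1·3.5)s + 2.1·20.9 = 0.
That is s² + 10.25s + 43.89 = 0, so ω_n = 6.625 rad/s and ζ = 10.25/(2·6.625) = 0.7736.
%OS = 100·exp(−πζ/√(1−ζ²)) = 2.16%.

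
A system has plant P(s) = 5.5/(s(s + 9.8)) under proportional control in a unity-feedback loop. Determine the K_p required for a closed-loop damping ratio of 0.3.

Closed-loop characteristic equation: s² + 9.8s + K_p·5.5 = 0.
So ω_n = √(5.5K_p) and 2ζω_n = 9.8, giving ζ = 9.8/(2√(5.5K_p)).
Setting ζ = 0.3: √(5.5K_p) = 9.8/(2·0.3) = 16.33, so K_p = 266.8/5.5 = 48.5.

K_p = 48.5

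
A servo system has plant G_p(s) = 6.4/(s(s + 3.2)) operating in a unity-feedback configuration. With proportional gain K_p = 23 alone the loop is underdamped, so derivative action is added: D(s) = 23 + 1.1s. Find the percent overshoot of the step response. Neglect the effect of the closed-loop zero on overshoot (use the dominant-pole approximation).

Forward path: (23 + 1.1s)·6.4/(s(s+3.2)). The closed-loop characteristic equation is s² + (3.2 + 6.4·1.1)s + 6.4·23 = 0.
That is s² + 10.24s + 147.2 = 0, so ω_n = 12.13 rad/s and ζ = 10.24/(2·12.13) = 0.422.
%OS = 100·exp(−πζ/√(1−ζ²)) = 23.2%.

23.2%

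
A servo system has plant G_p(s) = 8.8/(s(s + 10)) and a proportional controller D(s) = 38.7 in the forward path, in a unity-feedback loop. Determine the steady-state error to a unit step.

The open loop D(s)G_p(s) has a pole at the origin (type 1), so the static position error constant is infinite and e_ss = 1/(1+∞) = 0.

0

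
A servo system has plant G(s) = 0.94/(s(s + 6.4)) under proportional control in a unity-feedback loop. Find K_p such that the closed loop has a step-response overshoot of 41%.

K_p = 146

From %OS = 100·exp(−πζ/√(1−ζ²)) = 41%, ζ = −ln(0.41)/√(π²+ln²(0.41)) = 0.273.
Characteristic equation s² + 6.4s + 0.94K_p = 0 gives ζ = 6.4/(2√(0.94K_p)).
Setting ζ = 0.273: √(0.94K_p) = 6.4/(2·0.273) = 11.72, so K_p = 137.4/0.94 = 146.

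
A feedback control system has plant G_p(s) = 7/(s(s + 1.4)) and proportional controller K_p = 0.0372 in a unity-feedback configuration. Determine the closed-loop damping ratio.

ζ = 1.37

1 + K_p·G_p(s) = 0 gives s² + 1.4s + 0.2604 = 0.
So ω_n² = 0.2604 ⇒ ω_n = 0.5103 rad/s, and ζ = 1.4/(2ω_n) = 1.37.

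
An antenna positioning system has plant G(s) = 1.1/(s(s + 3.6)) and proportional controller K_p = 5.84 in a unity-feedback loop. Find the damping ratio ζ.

ζ = 0.71

With unity feedback the closed-loop characteristic equation is s² + 3.6s + 5.84·1.1 = s² + 3.6s + 6.424 = 0.
So ω_n² = 6.424 ⇒ ω_n = 2.535 rad/s, and ζ = 3.6/(2ω_n) = 0.71.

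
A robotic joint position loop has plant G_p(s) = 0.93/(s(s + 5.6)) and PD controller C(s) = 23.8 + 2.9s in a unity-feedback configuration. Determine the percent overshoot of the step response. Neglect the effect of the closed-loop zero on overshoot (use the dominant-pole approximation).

Forward path: (23.8 + 2.9s)·0.93/(s(s+5.6)). The closed-loop characteristic equation is s² + (5.6 + 0.93·2.9)s + 0.93·23.8 = 0.
That is s² + 8.297s + 22.13 = 0, so ω_n = 4.705 rad/s and ζ = 8.297/(2·4.705) = 0.8818.
%OS = 100·exp(−πζ/√(1−ζ²)) = 0.281%.

0.281%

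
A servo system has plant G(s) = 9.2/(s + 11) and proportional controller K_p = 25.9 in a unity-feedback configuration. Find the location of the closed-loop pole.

Closed-loop transfer function: T(s) = K_p·G(s)/(1 + K_p·G(s)) = 238.3/(s + 11 + 238.3) = 238.3/(s + 249.3).
The closed-loop pole is at s = −249.3.

s = -249.3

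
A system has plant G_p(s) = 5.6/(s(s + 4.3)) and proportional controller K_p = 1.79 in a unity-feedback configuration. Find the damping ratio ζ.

ζ = 0.679

1 + K_p·G_p(s) = 0 gives s² + 4.3s + 10.02 = 0.
So ω_n² = 10.02 ⇒ ω_n = 3.166 rad/s, and ζ = 4.3/(2ω_n) = 0.679.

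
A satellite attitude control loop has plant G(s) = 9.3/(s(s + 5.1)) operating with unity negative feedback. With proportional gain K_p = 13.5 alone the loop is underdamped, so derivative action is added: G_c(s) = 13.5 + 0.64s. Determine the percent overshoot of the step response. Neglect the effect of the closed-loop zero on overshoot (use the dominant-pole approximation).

16.8%

Forward path: (13.5 + 0.64s)·9.3/(s(s+5.1)). The closed-loop characteristic equation is s² + (5.1 + 9.3·0.64)s + 9.3·13.5 = 0.
That is s² + 11.05s + 125.6 = 0, so ω_n = 11.2 rad/s and ζ = 11.05/(2·11.2) = 0.4932.
%OS = 100·exp(−πζ/√(1−ζ²)) = 16.8%.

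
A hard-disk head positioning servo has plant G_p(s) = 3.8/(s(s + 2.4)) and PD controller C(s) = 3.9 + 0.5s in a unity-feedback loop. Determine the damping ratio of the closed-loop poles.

Forward path: (3.9 + 0.5s)·3.8/(s(s+2.4)). The closed-loop characteristic equation is s² + (2.4 + 3.8·0.5)s + 3.8·3.9 = 0.
That is s² + 4.3s + 14.82 = 0, so ω_n = 3.85 rad/s and ζ = 4.3/(2·3.85) = 0.5585.

ζ = 0.558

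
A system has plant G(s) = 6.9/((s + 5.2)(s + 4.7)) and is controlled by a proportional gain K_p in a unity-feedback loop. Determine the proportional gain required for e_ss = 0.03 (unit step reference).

K_p = 115

Steady-state error for a unit step on this type-0 loop is 1/(1 + K_p·G(0)).
G(0) = 0.2823. Require 1/(1 + K_p·0.2823) = 0.03, so 1 + 0.2823·K_p = 33.33.
K_p = (33.33 − 1)/0.2823 = 115.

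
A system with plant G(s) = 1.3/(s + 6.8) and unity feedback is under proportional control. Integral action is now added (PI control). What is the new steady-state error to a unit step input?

Adding integral action puts a pole at s = 0 in the forward path, raising the system type to 1; a type-1 loop has zero steady-state error to a step.

0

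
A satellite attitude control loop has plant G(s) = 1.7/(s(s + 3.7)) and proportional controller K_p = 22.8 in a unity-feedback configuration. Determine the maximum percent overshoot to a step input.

37.6%

Closed-loop characteristic equation: s² + 3.7s + 38.76 = 0, so ω_n = 6.226 rad/s and ζ = 3.7/(2·6.226) = 0.2972.
%OS = 100·exp(−πζ/√(1−ζ²)) = 100·exp(−π·0.2972/√0.9117) = 37.6%.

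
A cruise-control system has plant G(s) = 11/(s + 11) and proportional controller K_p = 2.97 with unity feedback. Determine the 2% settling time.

T_s ≈ 0.0916 s

Closed-loop transfer function: T(s) = K_p·G(s)/(1 + K_p·G(s)) = 32.67/(s + 11 + 32.67) = 32.67/(s + 43.67).
Time constant τ = 1/43.67 = 0.0229 s, so the 2% settling time is about 4τ = 0.0916 s.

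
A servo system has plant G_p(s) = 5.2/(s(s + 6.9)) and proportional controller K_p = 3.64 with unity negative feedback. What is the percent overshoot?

1.68%

Closed-loop characteristic equation: s² + 6.9s + 18.93 = 0, so ω_n = 4.351 rad/s and ζ = 6.9/(2·4.351) = 0.793.
%OS = 100·exp(−πζ/√(1−ζ²)) = 100·exp(−π·0.793/√0.3712) = 1.68%.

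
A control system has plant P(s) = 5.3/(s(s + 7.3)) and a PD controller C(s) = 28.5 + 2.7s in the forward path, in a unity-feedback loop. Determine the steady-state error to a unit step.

The open loop C(s)P(s) has a pole at the origin (type 1), so the static position error constant is infinite and e_ss = 1/(1+∞) = 0.

0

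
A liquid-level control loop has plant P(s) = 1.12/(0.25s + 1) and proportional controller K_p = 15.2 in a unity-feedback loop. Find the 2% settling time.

T_s ≈ 0.0555 s

Closed loop: T(s) = K_p·P/(1+K_p·P) = 17.02/(0.25s + 1 + 17.02), with pole at s = −(1 + 17.02)/0.25 = −72.1.
τ = 1/72.1 = 0.01387 s, so 2% settling time ≈ 4τ = 0.0555 s.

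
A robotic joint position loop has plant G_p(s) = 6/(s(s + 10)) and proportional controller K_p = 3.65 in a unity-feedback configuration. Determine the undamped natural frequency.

With unity feedback the closed-loop characteristic equation is s² + 10s + 3.65·6 = s² + 10s + 21.9 = 0.
Matching s² + 2ζω_n s + ω_n²: ω_n = √21.9 = 4.68 rad/s and 2ζω_n = 10, so ζ = 10/(2·4.68) = 1.07.

ω_n = 4.68 rad/s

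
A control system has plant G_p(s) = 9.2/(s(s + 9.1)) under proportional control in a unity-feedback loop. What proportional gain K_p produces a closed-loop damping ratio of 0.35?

K_p = 18.4

Closed-loop characteristic equation: s² + 9.1s + K_p·9.2 = 0.
So ω_n = √(9.2K_p) and 2ζω_n = 9.1, giving ζ = 9.1/(2√(9.2K_p)).
Setting ζ = 0.35: √(9.2K_p) = 9.1/(2·0.35) = 13, so K_p = 169/9.2 = 18.4.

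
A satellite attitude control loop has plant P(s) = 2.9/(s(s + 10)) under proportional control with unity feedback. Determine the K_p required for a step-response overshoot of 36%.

From %OS = 100·exp(−πζ/√(1−ζ²)) = 36%, ζ = −ln(0.36)/√(π²+ln²(0.36)) = 0.3093.
Characteristic equation s² + 10s + 2.9K_p = 0 gives ζ = 10/(2√(2.9K_p)).
Setting ζ = 0.3093: √(2.9K_p) = 10/(2·0.3093) = 16.17, so K_p = 261.4/2.9 = 90.1.

K_p = 90.1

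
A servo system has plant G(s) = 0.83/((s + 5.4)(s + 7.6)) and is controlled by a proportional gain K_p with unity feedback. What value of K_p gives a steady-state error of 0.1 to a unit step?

Steady-state error for a unit step on this type-0 loop is 1/(1 + K_p·G(0)).
G(0) = 0.02022. Require 1/(1 + K_p·0.02022) = 0.1, so 1 + 0.02022·K_p = 10.
K_p = (10 − 1)/0.02022 = 445.

K_p = 445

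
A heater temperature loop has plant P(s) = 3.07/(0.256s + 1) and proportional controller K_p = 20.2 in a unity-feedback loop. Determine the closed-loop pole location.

Closed loop: T(s) = K_p·P/(1+K_p·P) = 62.01/(0.256s + 1 + 62.01), with pole at s = −(1 + 62.01)/0.256 = −246.1.

s = -246.1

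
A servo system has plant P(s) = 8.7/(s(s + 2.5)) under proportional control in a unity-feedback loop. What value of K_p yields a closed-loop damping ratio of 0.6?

Closed-loop characteristic equation: s² + 2.5s + K_p·8.7 = 0.
So ω_n = √(8.7K_p) and 2ζω_n = 2.5, giving ζ = 2.5/(2√(8.7K_p)).
Setting ζ = 0.6: √(8.7K_p) = 2.5/(2·0.6) = 2.083, so K_p = 4.34/8.7 = 0.499.

K_p = 0.499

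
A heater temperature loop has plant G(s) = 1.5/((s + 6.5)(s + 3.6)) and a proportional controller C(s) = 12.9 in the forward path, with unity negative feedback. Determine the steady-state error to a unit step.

0.547

The loop is type 0. Static position error constant K_pos = C(0)·G(0) = 12.9·0.0641 = 0.8269.
Steady-state error to a unit step: e_ss = 1/(1+K_pos) = 1/1.827 = 0.547.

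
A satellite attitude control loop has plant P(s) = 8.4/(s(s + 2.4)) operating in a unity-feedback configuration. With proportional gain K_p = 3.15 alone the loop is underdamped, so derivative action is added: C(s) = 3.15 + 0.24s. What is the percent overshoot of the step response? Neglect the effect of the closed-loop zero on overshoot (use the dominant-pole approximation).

22.5%

Forward path: (3.15 + 0.24s)·8.4/(s(s+2.4)). The closed-loop characteristic equation is s² + (2.4 + 8.4·0.24)s + 8.4·3.15 = 0.
That is s² + 4.416s + 26.46 = 0, so ω_n = 5.144 rad/s and ζ = 4.416/(2·5.144) = 0.4292.
%OS = 100·exp(−πζ/√(1−ζ²)) = 22.5%.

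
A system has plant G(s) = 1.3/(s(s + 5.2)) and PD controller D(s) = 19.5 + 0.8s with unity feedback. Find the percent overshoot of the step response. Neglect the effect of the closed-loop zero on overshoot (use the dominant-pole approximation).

8.37%

Forward path: (19.5 + 0.8s)·1.3/(s(s+5.2)). The closed-loop characteristic equation is s² + (5.2 + 1.3·0.8)s + 1.3·19.5 = 0.
That is s² + 6.24s + 25.35 = 0, so ω_n = 5.035 rad/s and ζ = 6.24/(2·5.035) = 0.6197.
%OS = 100·exp(−πζ/√(1−ζ²)) = 8.37%.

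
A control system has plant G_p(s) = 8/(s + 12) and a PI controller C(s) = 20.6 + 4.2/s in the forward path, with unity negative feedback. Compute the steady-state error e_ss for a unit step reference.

The open loop C(s)G_p(s) has a pole at the origin (type 1), so the static position error constant is infinite and e_ss = 1/(1+∞) = 0.

0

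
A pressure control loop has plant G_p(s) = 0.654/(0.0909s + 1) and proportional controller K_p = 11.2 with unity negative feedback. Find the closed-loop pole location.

Closed loop: T(s) = K_p·G_p/(1+K_p·G_p) = 7.325/(0.0909s + 1 + 7.325), with pole at s = −(1 + 7.325)/0.0909 = −91.58.

s = -91.58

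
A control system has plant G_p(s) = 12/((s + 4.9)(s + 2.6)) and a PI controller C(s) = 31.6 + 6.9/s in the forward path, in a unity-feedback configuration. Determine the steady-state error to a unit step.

0

The open loop C(s)G_p(s) has a pole at the origin (type 1), so the static position error constant is infinite and e_ss = 1/(1+∞) = 0.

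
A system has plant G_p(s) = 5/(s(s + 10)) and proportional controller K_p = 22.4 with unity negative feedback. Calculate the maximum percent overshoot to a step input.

Closed-loop characteristic equation: s² + 10s + 112 = 0, so ω_n = 10.58 rad/s and ζ = 10/(2·10.58) = 0.4725.
%OS = 100·exp(−πζ/√(1−ζ²)) = 100·exp(−π·0.4725/√0.7768) = 18.6%.

18.6%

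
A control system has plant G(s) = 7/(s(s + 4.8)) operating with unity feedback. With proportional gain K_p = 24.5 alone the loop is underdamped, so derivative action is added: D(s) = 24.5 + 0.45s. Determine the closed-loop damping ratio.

Forward path: (24.5 + 0.45s)·7/(s(s+4.8)). The closed-loop characteristic equation is s² + (4.8 + 7·0.45)s + 7·24.5 = 0.
That is s² + 7.95s + 171.5 = 0, so ω_n = 13.1 rad/s and ζ = 7.95/(2·13.1) = 0.3035.

ζ = 0.304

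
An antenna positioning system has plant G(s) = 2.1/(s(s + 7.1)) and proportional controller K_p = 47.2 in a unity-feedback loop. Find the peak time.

T_p = 0.338 s

The closed-loop denominator s² + 7.1s + 99.12 gives ω_n = √99.12 = 9.956 and ζ = 7.1/(2ω_n) = 0.3566.
Damped frequency ω_d = ω_n√(1−ζ²) = 9.301 rad/s, so peak time T_p = π/ω_d = 0.338 s.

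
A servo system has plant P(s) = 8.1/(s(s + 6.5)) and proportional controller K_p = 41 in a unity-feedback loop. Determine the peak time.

T_p = 0.175 s

The closed-loop denominator s² + 6.5s + 332.1 gives ω_n = √332.1 = 18.22 and ζ = 6.5/(2ω_n) = 0.1783.
Damped frequency ω_d = ω_n√(1−ζ²) = 17.93 rad/s, so peak time T_p = π/ω_d = 0.175 s.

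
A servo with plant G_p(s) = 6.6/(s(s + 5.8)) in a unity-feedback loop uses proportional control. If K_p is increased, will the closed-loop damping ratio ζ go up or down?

ζ = 5.8/(2√(6.6K_p)); increasing K_p raises the denominator, so ζ falls.

decrease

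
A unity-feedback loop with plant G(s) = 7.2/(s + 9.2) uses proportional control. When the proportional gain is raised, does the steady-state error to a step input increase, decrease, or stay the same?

The position error constant K_pos = K_p·G(0) grows with K_p, and e_ss = 1/(1+K_pos) falls.

decrease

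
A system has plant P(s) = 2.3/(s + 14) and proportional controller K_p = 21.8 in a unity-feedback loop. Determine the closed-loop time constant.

Closed-loop transfer function: T(s) = K_p·P(s)/(1 + K_p·P(s)) = 50.14/(s + 14 + 50.14) = 50.14/(s + 64.14).
Time constant τ = 1/64.14 = 0.0156 s.

τ = 0.0156 s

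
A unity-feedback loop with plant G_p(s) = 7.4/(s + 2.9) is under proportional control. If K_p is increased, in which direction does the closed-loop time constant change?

Closed-loop pole is at s = −(2.9+K_p·7.4); larger K_p moves it further left, so τ = 1/(2.9+K_p·7.4) decreases.

decrease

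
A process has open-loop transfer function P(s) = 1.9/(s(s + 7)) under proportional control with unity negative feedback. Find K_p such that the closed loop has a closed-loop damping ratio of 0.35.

Closed-loop characteristic equation: s² + 7s + K_p·1.9 = 0.
So ω_n = √(1.9K_p) and 2ζω_n = 7, giving ζ = 7/(2√(1.9K_p)).
Setting ζ = 0.35: √(1.9K_p) = 7/(2·0.35) = 10, so K_p = 100/1.9 = 52.6.

K_p = 52.6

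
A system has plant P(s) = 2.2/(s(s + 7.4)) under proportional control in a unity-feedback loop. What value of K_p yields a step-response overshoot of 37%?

K_p = 68.4

From %OS = 100·exp(−πζ/√(1−ζ²)) = 37%, ζ = −ln(0.37)/√(π²+ln²(0.37)) = 0.3017.
Characteristic equation s² + 7.4s + 2.2K_p = 0 gives ζ = 7.4/(2√(2.2K_p)).
Setting ζ = 0.3017: √(2.2K_p) = 7.4/(2·0.3017) = 12.26, so K_p = 150.4/2.2 = 68.4.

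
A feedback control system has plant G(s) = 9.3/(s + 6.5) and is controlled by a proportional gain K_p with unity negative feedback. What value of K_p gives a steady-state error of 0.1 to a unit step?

K_p = 6.29

Steady-state error for a unit step on this type-0 loop is 1/(1 + K_p·G(0)).
G(0) = 1.431. Require 1/(1 + K_p·1.431) = 0.1, so 1 + 1.431·K_p = 10.
K_p = (10 − 1)/1.431 = 6.29.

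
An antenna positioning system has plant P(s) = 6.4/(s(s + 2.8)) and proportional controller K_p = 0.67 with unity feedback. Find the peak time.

From 1 + K_pP(s) = 0: s² + 2.8s + 4.288 = 0 ⇒ ω_n = 2.071, ζ = 0.6761.
Damped frequency ω_d = ω_n√(1−ζ²) = 1.526 rad/s, so peak time T_p = π/ω_d = 2.06 s.

T_p = 2.06 s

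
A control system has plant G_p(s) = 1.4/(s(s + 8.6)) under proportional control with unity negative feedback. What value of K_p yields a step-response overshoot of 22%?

K_p = 70.1

From %OS = 100·exp(−πζ/√(1−ζ²)) = 22%, ζ = −ln(0.22)/√(π²+ln²(0.22)) = 0.4342.
Characteristic equation s² + 8.6s + 1.4K_p = 0 gives ζ = 8.6/(2√(1.4K_p)).
Setting ζ = 0.4342: √(1.4K_p) = 8.6/(2·0.4342) = 9.904, so K_p = 98.09/1.4 = 70.1.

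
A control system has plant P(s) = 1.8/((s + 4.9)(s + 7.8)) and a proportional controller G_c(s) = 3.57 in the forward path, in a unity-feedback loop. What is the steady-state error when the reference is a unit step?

0.856

The loop is type 0. Static position error constant K_pos = G_c(0)·P(0) = 3.57·0.0471 = 0.1681.
Steady-state error to a unit step: e_ss = 1/(1+K_pos) = 1/1.168 = 0.856.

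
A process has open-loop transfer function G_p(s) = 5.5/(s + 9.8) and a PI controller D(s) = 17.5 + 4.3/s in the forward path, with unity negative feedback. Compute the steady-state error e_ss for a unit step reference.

0

The open loop D(s)G_p(s) has a pole at the origin (type 1), so the static position error constant is infinite and e_ss = 1/(1+∞) = 0.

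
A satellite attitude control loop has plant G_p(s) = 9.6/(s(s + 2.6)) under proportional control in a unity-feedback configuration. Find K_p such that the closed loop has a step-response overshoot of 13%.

K_p = 0.593

From %OS = 100·exp(−πζ/√(1−ζ²)) = 13%, ζ = −ln(0.13)/√(π²+ln²(0.13)) = 0.5446.
Characteristic equation s² + 2.6s + 9.6K_p = 0 gives ζ = 2.6/(2√(9.6K_p)).
Setting ζ = 0.5446: √(9.6K_p) = 2.6/(2·0.5446) = 2.387, so K_p = 5.697/9.6 = 0.593.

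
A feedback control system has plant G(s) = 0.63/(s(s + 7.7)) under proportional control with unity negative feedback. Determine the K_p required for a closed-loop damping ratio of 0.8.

Closed-loop characteristic equation: s² + 7.7s + K_p·0.63 = 0.
So ω_n = √(0.63K_p) and 2ζω_n = 7.7, giving ζ = 7.7/(2√(0.63K_p)).
Setting ζ = 0.8: √(0.63K_p) = 7.7/(2·0.8) = 4.812, so K_p = 23.16/0.63 = 36.8.

K_p = 36.8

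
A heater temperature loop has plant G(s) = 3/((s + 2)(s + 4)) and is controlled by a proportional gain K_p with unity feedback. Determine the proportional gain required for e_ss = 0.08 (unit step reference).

K_p = 30.7

The loop is type 0, so e_ss(step) = 1/(1 + K_pos) with K_pos = K_p·G(0).
G(0) = 0.375. Require 1/(1 + K_p·0.375) = 0.08, so 1 + 0.375·K_p = 12.5.
K_p = (12.5 − 1)/0.375 = 30.7.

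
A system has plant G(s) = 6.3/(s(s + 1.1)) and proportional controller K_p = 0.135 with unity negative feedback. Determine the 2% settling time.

T_s ≈ 7.27 s

Closed-loop characteristic equation: s² + 1.1s + 0.8505 = 0, so ω_n = 0.9222 rad/s and ζ = 1.1/(2·0.9222) = 0.5964.
2% settling time T_s ≈ 4/(ζω_n) = 4/0.55 = 7.27 s.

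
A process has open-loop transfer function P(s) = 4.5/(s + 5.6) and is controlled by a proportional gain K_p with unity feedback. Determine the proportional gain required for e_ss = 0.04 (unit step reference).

For a type-0 loop with proportional control, e_ss = 1/(1 + K_p·P(0)).
P(0) = 0.8036. Require 1/(1 + K_p·0.8036) = 0.04, so 1 + 0.8036·K_p = 25.
K_p = (25 − 1)/0.8036 = 29.9.

K_p = 29.9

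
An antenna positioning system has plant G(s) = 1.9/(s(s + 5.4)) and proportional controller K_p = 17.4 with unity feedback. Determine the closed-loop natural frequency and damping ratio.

1 + K_p·G(s) = 0 gives s² + 5.4s + 33.06 = 0.
Matching s² + 2ζω_n s + ω_n²: ω_n = √33.06 = 5.75 rad/s and 2ζω_n = 5.4, so ζ = 5.4/(2·5.75) = 0.47.

ω_n = 5.75 rad/s, ζ = 0.47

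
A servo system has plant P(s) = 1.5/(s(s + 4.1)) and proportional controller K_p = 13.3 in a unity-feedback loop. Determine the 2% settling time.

T_s ≈ 1.95 s

From 1 + K_pP(s) = 0: s² + 4.1s + 19.95 = 0 ⇒ ω_n = 4.467, ζ = 0.459.
2% settling time T_s ≈ 4/(ζω_n) = 4/2.05 = 1.95 s.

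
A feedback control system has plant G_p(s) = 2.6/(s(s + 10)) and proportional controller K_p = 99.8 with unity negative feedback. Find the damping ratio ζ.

1 + K_p·G_p(s) = 0 gives s² + 10s + 259.5 = 0.
Matching s² + 2ζω_n s + ω_n²: ω_n = √259.5 = 16.11 rad/s and 2ζω_n = 10, so ζ = 10/(2·16.11) = 0.31.

ζ = 0.31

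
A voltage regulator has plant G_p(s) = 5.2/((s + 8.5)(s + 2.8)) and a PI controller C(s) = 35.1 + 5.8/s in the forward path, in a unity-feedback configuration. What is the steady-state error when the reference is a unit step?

0

The open loop C(s)G_p(s) has a pole at the origin (type 1), so the static position error constant is infinite and e_ss = 1/(1+∞) = 0.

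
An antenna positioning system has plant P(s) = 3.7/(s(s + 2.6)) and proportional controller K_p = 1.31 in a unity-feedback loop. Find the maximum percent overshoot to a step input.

Closed-loop characteristic equation: s² + 2.6s + 4.847 = 0, so ω_n = 2.202 rad/s and ζ = 2.6/(2·2.202) = 0.5905.
%OS = 100·exp(−πζ/√(1−ζ²)) = 100·exp(−π·0.5905/√0.6513) = 10%.

10%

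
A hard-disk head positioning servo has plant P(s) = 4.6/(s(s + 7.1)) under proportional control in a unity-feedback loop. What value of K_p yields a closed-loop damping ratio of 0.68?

Closed-loop characteristic equation: s² + 7.1s + K_p·4.6 = 0.
So ω_n = √(4.6K_p) and 2ζω_n = 7.1, giving ζ = 7.1/(2√(4.6K_p)).
Setting ζ = 0.68: √(4.6K_p) = 7.1/(2·0.68) = 5.221, so K_p = 27.25/4.6 = 5.92.

K_p = 5.92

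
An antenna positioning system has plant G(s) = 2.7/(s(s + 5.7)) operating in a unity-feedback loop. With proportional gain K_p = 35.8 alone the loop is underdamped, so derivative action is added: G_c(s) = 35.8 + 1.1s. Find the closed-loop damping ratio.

ζ = 0.441

Forward path: (35.8 + 1.1s)·2.7/(s(s+5.7)). The closed-loop characteristic equation is s² + (5.7 + 2.7·1.1)s + 2.7·35.8 = 0.
That is s² + 8.67s + 96.66 = 0, so ω_n = 9.832 rad/s and ζ = 8.67/(2·9.832) = 0.4409.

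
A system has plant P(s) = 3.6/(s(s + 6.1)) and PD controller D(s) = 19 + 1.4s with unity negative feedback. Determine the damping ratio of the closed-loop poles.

Forward path: (19 + 1.4s)·3.6/(s(s+6.1)). The closed-loop characteristic equation is s² + (6.1 + 3.6·1.4)s + 3.6·19 = 0.
That is s² + 11.14s + 68.4 = 0, so ω_n = 8.27 rad/s and ζ = 11.14/(2·8.27) = 0.6735.

ζ = 0.673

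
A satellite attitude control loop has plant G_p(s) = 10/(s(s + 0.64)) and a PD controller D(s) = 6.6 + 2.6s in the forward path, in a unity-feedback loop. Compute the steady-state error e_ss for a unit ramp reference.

0.0097

The loop has one pole at the origin (type 1). Velocity error constant K_v = lim_{s→0} s·D(s)G_p(s) = 6.6·10/0.64 = 103.1.
Steady-state error to a unit ramp: e_ss = 1/K_v = 0.0097.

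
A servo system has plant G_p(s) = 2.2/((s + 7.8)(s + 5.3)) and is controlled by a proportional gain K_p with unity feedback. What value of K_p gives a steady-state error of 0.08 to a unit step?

Steady-state error for a unit step on this type-0 loop is 1/(1 + K_p·G_p(0)).
G_p(0) = 0.05322. Require 1/(1 + K_p·0.05322) = 0.08, so 1 + 0.05322·K_p = 12.5.
K_p = (12.5 − 1)/0.05322 = 216.

K_p = 216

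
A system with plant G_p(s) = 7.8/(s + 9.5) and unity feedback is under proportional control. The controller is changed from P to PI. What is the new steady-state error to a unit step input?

Adding integral action puts a pole at s = 0 in the forward path, raising the system type to 1; a type-1 loop has zero steady-state error to a step.

0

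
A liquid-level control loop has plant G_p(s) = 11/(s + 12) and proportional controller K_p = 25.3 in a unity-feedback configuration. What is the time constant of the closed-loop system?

τ = 0.00344 s

Closed-loop transfer function: T(s) = K_p·G_p(s)/(1 + K_p·G_p(s)) = 278.3/(s + 12 + 278.3) = 278.3/(s + 290.3).
Time constant τ = 1/290.3 = 0.00344 s.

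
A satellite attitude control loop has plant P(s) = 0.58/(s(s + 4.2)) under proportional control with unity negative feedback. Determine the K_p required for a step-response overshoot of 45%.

From %OS = 100·exp(−πζ/√(1−ζ²)) = 45%, ζ = −ln(0.45)/√(π²+ln²(0.45)) = 0.2463.
Characteristic equation s² + 4.2s + 0.58K_p = 0 gives ζ = 4.2/(2√(0.58K_p)).
Setting ζ = 0.2463: √(0.58K_p) = 4.2/(2·0.2463) = 8.525, so K_p = 72.67/0.58 = 125.

K_p = 125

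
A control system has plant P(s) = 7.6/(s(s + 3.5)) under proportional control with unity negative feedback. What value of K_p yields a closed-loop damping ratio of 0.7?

K_p = 0.822

Closed-loop characteristic equation: s² + 3.5s + K_p·7.6 = 0.
So ω_n = √(7.6K_p) and 2ζω_n = 3.5, giving ζ = 3.5/(2√(7.6K_p)).
Setting ζ = 0.7: √(7.6K_p) = 3.5/(2·0.7) = 2.5, so K_p = 6.25/7.6 = 0.822.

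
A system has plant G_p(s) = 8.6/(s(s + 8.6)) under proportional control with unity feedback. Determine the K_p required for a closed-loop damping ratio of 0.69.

K_p = 4.52

Closed-loop characteristic equation: s² + 8.6s + K_p·8.6 = 0.
So ω_n = √(8.6K_p) and 2ζω_n = 8.6, giving ζ = 8.6/(2√(8.6K_p)).
Setting ζ = 0.69: √(8.6K_p) = 8.6/(2·0.69) = 6.232, so K_p = 38.84/8.6 = 4.52.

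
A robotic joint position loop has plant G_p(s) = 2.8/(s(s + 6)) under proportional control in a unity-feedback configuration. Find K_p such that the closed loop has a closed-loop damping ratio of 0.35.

K_p = 26.2

Closed-loop characteristic equation: s² + 6s + K_p·2.8 = 0.
So ω_n = √(2.8K_p) and 2ζω_n = 6, giving ζ = 6/(2√(2.8K_p)).
Setting ζ = 0.35: √(2.8K_p) = 6/(2·0.35) = 8.571, so K_p = 73.47/2.8 = 26.2.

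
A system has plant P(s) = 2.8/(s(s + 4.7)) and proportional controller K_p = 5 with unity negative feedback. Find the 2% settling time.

T_s ≈ 1.7 s

The closed-loop denominator s² + 4.7s + 14 gives ω_n = √14 = 3.742 and ζ = 4.7/(2ω_n) = 0.6281.
2% settling time T_s ≈ 4/(ζω_n) = 4/2.35 = 1.7 s.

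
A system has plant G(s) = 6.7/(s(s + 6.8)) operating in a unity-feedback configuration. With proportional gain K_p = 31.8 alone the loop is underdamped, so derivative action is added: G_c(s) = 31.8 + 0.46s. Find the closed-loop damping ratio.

ζ = 0.339

Forward path: (31.8 + 0.46s)·6.7/(s(s+6.8)). The closed-loop characteristic equation is s² + (6.8 + 6.7·0.46)s + 6.7·31.8 = 0.
That is s² + 9.882s + 213.1 = 0, so ω_n = 14.6 rad/s and ζ = 9.882/(2·14.6) = 0.3385.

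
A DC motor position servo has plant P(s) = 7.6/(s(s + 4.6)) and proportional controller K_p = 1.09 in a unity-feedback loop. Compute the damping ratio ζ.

The closed-loop denominator is s(s+4.6) + 1.09·7.6 = s² + 4.6s + 8.284.
So ω_n² = 8.284 ⇒ ω_n = 2.878 rad/s, and ζ = 4.6/(2ω_n) = 0.799.

ζ = 0.799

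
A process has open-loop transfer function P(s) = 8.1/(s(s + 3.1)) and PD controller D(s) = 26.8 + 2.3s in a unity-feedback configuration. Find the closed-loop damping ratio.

ζ = 0.737

Forward path: (26.8 + 2.3s)·8.1/(s(s+3.1)). The closed-loop characteristic equation is s² + (3.1 + 8.1·2.3)s + 8.1·26.8 = 0.
That is s² + 21.73s + 217.1 = 0, so ω_n = 14.73 rad/s and ζ = 21.73/(2·14.73) = 0.7374.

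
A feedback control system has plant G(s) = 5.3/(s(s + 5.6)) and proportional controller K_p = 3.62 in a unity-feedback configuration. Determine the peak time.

T_p = 0.933 s

The closed-loop denominator s² + 5.6s + 19.19 gives ω_n = √19.19 = 4.38 and ζ = 5.6/(2ω_n) = 0.6392.
Damped frequency ω_d = ω_n√(1−ζ²) = 3.368 rad/s, so peak time T_p = π/ω_d = 0.933 s.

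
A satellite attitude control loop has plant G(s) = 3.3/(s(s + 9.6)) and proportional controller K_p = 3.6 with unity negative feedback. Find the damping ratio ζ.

ζ = 1.39

With unity feedback the closed-loop characteristic equation is s² + 9.6s + 3.6·3.3 = s² + 9.6s + 11.88 = 0.
So ω_n² = 11.88 ⇒ ω_n = 3.447 rad/s, and ζ = 9.6/(2ω_n) = 1.39.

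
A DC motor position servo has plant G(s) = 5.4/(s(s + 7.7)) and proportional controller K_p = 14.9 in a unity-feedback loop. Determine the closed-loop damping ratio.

With unity feedback the closed-loop characteristic equation is s² + 7.7s + 14.9·5.4 = s² + 7.7s + 80.46 = 0.
So ω_n² = 80.46 ⇒ ω_n = 8.97 rad/s, and ζ = 7.7/(2ω_n) = 0.429.

ζ = 0.429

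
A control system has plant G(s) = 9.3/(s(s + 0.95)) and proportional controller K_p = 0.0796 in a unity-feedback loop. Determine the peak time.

T_p = 4.38 s

Closed-loop characteristic equation: s² + 0.95s + 0.7403 = 0, so ω_n = 0.8604 rad/s and ζ = 0.95/(2·0.8604) = 0.5521.
Damped frequency ω_d = ω_n√(1−ζ²) = 0.7174 rad/s, so peak time T_p = π/ω_d = 4.38 s.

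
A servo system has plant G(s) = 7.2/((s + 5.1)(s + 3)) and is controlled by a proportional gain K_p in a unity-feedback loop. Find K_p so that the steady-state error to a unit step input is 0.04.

K_p = 51

For a type-0 loop with proportional control, e_ss = 1/(1 + K_p·G(0)).
G(0) = 0.4706. Require 1/(1 + K_p·0.4706) = 0.04, so 1 + 0.4706·K_p = 25.
K_p = (25 − 1)/0.4706 = 51.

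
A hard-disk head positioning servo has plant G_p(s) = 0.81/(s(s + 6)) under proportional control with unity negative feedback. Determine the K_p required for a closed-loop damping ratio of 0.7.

Closed-loop characteristic equation: s² + 6s + K_p·0.81 = 0.
So ω_n = √(0.81K_p) and 2ζω_n = 6, giving ζ = 6/(2√(0.81K_p)).
Setting ζ = 0.7: √(0.81K_p) = 6/(2·0.7) = 4.286, so K_p = 18.37/0.81 = 22.7.

K_p = 22.7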